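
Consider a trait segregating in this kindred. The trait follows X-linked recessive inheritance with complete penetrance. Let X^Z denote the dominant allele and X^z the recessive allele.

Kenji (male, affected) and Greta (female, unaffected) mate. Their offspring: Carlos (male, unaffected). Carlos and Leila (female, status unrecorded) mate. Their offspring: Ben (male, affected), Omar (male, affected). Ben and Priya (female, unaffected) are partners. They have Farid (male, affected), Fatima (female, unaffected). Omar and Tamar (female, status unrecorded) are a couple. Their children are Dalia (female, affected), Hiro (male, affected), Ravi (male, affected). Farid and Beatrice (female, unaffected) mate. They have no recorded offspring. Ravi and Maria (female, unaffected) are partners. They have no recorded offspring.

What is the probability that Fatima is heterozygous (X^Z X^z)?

1

Fatima is unaffected so carries Z and received z from Ben (X^z Y), so Fatima is X^Z X^z, giving P(X^Z X^z) = 1.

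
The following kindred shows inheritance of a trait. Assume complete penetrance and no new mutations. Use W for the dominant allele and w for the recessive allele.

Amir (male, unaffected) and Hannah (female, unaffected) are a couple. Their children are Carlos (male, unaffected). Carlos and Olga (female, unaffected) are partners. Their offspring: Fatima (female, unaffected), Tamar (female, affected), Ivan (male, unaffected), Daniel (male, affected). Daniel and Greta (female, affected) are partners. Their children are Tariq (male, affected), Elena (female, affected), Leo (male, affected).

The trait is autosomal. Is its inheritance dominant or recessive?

recessive

Carlos and Olga are both unaffected yet have an affected child Tamar. Under dominance, an affected child requires at least one affected parent, so the trait cannot be dominant.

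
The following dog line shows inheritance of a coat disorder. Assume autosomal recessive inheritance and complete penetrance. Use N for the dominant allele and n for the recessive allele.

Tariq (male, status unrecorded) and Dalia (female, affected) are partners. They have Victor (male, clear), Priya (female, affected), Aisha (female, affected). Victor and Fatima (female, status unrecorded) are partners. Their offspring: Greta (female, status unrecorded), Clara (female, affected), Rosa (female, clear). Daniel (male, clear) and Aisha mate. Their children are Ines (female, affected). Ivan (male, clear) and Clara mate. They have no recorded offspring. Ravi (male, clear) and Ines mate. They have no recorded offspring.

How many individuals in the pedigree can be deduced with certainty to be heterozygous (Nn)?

3

Obligate heterozygotes: Tariq passed N to Victor (Nn, whose n came from Dalia) and passed n to Priya (nn), so Tariq is Nn; Victor is clear so carries N and received n from Dalia (nn), so Victor is Nn; Daniel is clear so carries N and passed n to Ines (nn), so Daniel is Nn.
Every other individual is either homozygous by phenotype or has at least one consistent homozygous assignment, so the count is 3.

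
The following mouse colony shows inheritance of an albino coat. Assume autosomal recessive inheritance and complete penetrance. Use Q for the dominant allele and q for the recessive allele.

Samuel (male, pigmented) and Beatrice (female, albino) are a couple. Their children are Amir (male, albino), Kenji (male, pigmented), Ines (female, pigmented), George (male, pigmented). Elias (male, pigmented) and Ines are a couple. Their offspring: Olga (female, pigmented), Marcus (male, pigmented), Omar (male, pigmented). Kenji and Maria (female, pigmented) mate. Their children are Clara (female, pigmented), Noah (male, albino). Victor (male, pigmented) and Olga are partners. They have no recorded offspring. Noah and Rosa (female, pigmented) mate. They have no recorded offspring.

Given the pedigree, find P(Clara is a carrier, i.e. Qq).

2/3

Kenji is pigmented so carries Q and received q from Beatrice (qq), so Kenji is Qq.
Maria is pigmented so carries Q and passed q to Noah (qq), so Maria is Qq.
Their cross gives offspring ratios 1/4 QQ : 1/2 Qq : 1/4 qq. Conditioning on Clara being pigmented, P(Qq) = 1/2 / 3/4 = 2/3.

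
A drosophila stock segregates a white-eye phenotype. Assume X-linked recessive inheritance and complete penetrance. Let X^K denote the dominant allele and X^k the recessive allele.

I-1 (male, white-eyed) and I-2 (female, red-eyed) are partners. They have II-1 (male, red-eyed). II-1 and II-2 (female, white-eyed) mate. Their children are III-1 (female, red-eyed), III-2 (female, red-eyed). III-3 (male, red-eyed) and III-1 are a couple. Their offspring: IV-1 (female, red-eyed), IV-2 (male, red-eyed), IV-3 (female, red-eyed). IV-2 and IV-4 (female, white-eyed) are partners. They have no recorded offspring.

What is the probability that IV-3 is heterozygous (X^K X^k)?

III-3 is red-eyed, so III-3 is X^K Y.
III-1 is red-eyed so carries K and received k from II-2 (X^k X^k), so III-1 is X^K X^k.
Their cross gives offspring ratios 1/2 X^K X^K : 1/2 X^K X^k. Conditioning on IV-3 being red-eyed, P(X^K X^k) = 1/2 / 1 = 1/2.

1/2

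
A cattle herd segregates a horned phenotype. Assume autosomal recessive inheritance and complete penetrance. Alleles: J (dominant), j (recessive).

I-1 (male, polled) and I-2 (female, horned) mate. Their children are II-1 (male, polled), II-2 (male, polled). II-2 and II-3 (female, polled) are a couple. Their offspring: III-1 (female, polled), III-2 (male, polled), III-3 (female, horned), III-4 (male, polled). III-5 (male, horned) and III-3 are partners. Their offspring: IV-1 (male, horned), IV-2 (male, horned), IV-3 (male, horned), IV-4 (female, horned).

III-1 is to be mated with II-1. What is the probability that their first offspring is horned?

1/6

II-2 is polled so carries J and received j from I-2 (jj), so II-2 is Jj.
II-3 is polled so carries J and passed j to III-3 (jj), so II-3 is Jj.
III-1 is a polled offspring of II-2 (Jj) × II-3 (Jj), whose cross gives 1/4 JJ : 1/2 Jj : 1/4 jj; conditioning on being polled, III-1 is JJ with probability 1/3, Jj with probability 2/3.
II-1 is polled so carries J and received j from I-2 (jj), so II-1 is Jj.
Summing over parental genotype combinations, P(offspring is horned) = 2/3·1/4 = 1/6.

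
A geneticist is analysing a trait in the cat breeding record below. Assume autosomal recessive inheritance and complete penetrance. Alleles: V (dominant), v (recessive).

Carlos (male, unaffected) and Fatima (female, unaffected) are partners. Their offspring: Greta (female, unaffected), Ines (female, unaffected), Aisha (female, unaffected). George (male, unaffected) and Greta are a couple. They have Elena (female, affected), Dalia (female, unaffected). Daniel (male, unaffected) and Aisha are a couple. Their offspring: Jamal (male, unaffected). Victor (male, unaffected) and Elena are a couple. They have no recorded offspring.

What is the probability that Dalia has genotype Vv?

2/3

George is unaffected so carries V and passed v to Elena (vv), so George is Vv.
Greta is unaffected so carries V and passed v to Elena (vv), so Greta is Vv.
Their cross gives offspring ratios 1/4 VV : 1/2 Vv : 1/4 vv. Conditioning on Dalia being unaffected, P(Vv) = 1/2 / 3/4 = 2/3.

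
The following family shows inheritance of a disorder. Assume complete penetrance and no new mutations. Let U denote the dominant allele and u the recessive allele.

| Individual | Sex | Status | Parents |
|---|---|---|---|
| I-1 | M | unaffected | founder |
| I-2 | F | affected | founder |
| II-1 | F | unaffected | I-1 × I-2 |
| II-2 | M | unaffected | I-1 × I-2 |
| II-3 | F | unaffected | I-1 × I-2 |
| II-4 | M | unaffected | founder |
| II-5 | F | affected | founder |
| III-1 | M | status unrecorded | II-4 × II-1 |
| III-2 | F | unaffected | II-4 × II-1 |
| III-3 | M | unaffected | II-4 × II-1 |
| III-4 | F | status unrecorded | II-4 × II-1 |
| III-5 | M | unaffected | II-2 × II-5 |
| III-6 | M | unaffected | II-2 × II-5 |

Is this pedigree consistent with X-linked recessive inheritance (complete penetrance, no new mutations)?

Under X-linked recessive, II-2 (unaffected, male) cannot arise from I-1 (unaffected) × I-2 (affected).

No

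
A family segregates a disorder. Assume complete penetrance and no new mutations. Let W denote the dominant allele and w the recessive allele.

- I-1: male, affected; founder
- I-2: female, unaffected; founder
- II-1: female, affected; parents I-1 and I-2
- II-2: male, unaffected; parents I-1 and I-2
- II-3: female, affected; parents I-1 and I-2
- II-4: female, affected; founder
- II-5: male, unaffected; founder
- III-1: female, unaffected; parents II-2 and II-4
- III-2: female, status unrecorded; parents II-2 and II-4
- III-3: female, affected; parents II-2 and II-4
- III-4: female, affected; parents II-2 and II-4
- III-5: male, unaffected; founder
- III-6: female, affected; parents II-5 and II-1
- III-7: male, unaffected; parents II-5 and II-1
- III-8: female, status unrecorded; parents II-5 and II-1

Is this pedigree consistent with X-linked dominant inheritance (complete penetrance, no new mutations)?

A consistent assignment under X-linked dominant exists: I-1 X^W Y, I-2 X^w X^w, II-1 X^W X^w, II-2 X^w Y, II-3 X^W X^w, II-4 X^W X^w, II-5 X^w Y, III-1 X^w X^w, III-2 X^W X^w, III-3 X^W X^w, III-4 X^W X^w, III-5 X^w Y, III-6 X^W X^w, III-7 X^w Y, III-8 X^W X^w.
In this assignment every recorded phenotype matches its genotype and every non-founder's genotype is obtainable from its parents' genotypes, so the pedigree is consistent.

Yes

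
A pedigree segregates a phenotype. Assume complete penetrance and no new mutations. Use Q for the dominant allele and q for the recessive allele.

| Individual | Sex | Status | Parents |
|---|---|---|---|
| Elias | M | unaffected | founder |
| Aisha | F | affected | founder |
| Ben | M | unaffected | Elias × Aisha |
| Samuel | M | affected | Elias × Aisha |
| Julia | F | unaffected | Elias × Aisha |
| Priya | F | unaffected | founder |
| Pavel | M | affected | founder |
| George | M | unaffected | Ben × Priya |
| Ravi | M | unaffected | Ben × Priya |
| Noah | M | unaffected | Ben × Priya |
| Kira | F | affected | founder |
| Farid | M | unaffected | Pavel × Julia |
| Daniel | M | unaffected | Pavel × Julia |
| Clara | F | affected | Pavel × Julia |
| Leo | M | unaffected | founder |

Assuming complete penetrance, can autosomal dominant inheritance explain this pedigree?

Yes

A consistent assignment under autosomal dominant exists: Elias qq, Aisha Qq, Ben qq, Samuel Qq, Julia qq, Priya qq, Pavel Qq, George qq, Ravi qq, Noah qq, Kira QQ, Farid qq, Daniel qq, Clara Qq, Leo qq.
In this assignment every recorded phenotype matches its genotype and every non-founder's genotype is obtainable from its parents' genotypes, so the pedigree is consistent.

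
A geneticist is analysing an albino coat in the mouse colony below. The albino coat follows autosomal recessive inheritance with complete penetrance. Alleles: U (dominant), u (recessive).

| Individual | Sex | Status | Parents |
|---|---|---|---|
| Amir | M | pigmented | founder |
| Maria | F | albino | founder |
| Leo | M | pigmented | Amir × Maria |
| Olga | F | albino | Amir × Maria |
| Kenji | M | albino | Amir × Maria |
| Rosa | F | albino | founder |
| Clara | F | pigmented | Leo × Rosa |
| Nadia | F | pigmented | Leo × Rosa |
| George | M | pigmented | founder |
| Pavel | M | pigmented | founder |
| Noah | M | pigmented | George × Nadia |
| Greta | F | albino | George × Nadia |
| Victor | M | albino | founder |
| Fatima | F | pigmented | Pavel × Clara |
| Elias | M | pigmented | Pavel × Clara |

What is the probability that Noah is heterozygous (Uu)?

2/3

George is pigmented so carries U and passed u to Greta (uu), so George is Uu.
Nadia is pigmented so carries U and received u from Rosa (uu), so Nadia is Uu.
Their cross gives offspring ratios 1/4 UU : 1/2 Uu : 1/4 uu. Conditioning on Noah being pigmented, P(Uu) = 1/2 / 3/4 = 2/3.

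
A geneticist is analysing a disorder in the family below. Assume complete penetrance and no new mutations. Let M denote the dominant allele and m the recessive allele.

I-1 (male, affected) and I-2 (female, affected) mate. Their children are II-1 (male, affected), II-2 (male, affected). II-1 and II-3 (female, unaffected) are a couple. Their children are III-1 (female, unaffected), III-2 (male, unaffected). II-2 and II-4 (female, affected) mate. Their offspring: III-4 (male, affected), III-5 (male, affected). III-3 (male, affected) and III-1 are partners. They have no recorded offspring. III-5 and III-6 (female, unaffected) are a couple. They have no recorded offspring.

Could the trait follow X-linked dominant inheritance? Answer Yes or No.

Under X-linked dominant, III-1 (unaffected, female) cannot arise from II-1 (affected) × II-3 (unaffected).

No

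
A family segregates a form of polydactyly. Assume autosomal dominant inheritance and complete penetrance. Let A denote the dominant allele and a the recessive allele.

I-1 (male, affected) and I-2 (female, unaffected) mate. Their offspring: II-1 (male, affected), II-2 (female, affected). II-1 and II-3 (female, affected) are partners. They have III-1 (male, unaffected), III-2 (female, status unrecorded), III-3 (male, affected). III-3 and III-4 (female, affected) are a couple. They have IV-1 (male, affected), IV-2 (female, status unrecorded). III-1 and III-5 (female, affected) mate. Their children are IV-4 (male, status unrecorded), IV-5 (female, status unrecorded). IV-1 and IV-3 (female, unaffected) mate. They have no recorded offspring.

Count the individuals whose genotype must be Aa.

Obligate heterozygotes: II-1 is affected so carries A and received a from I-2 (aa), so II-1 is Aa; II-2 is affected so carries A and received a from I-2 (aa), so II-2 is Aa; II-3 is affected so carries A and passed a to III-1 (aa), so II-3 is Aa.
Every other individual is either homozygous by phenotype or has at least one consistent homozygous assignment, so the count is 3.

3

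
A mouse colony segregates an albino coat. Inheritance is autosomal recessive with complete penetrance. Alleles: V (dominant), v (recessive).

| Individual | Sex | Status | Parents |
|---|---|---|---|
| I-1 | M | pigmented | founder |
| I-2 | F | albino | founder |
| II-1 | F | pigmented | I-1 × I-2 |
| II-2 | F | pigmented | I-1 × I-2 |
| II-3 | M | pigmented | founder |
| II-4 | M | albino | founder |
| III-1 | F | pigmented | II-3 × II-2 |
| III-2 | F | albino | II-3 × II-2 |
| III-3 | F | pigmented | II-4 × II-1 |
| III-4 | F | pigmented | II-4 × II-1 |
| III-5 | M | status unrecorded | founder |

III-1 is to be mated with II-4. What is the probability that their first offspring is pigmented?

II-3 is pigmented so carries V and passed v to III-2 (vv), so II-3 is Vv.
II-2 is pigmented so carries V and received v from I-2 (vv), so II-2 is Vv.
III-1 is a pigmented offspring of II-3 (Vv) × II-2 (Vv), whose cross gives 1/4 VV : 1/2 Vv : 1/4 vv; conditioning on being pigmented, III-1 is VV with probability 1/3, Vv with probability 2/3.
II-4 is albino, so II-4 is vv.
Summing over parental genotype combinations, P(offspring is pigmented) = 1/3·1 + 2/3·1/2 = 2/3.

2/3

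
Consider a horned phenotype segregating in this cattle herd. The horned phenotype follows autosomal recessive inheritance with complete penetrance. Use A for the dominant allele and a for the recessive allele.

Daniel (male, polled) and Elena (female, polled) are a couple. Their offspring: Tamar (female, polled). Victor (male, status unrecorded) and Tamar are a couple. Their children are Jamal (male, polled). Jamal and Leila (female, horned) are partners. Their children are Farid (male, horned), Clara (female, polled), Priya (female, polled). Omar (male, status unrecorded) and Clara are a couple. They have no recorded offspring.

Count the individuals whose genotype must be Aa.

Obligate heterozygotes: Jamal is polled so carries A and passed a to Farid (aa), so Jamal is Aa; Clara is polled so carries A and received a from Leila (aa), so Clara is Aa; Priya is polled so carries A and received a from Leila (aa), so Priya is Aa.
Every other individual is either homozygous by phenotype or has at least one consistent homozygous assignment, so the count is 3.

3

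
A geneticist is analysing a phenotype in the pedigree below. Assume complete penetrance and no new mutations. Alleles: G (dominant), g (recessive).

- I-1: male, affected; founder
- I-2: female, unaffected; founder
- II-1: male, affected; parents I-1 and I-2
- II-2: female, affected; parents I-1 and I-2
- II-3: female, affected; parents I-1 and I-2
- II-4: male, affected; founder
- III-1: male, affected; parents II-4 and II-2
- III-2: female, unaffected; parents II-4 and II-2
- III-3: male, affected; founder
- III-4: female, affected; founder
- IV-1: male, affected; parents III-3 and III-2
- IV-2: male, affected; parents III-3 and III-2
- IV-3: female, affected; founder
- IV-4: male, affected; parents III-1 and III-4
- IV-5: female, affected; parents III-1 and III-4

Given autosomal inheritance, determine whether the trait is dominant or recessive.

dominant

II-4 and II-2 are both affected yet have an unaffected child III-2. Under a recessive model two affected parents are homozygous and every child would be affected, so the trait cannot be recessive.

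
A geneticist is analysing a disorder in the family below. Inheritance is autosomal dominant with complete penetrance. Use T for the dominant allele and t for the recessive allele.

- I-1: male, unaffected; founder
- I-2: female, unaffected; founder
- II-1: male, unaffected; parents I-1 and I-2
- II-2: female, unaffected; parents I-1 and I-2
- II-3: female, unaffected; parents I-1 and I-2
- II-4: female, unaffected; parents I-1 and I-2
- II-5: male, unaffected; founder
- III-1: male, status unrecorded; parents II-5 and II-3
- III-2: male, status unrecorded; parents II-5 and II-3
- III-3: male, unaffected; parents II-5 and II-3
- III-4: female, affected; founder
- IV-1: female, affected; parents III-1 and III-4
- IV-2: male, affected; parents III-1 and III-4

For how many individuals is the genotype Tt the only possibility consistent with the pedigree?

Obligate heterozygotes: IV-1 is affected so carries T and received t from III-1 (tt), so IV-1 is Tt; IV-2 is affected so carries T and received t from III-1 (tt), so IV-2 is Tt.
Every other individual is either homozygous by phenotype or has at least one consistent homozygous assignment, so the count is 2.

2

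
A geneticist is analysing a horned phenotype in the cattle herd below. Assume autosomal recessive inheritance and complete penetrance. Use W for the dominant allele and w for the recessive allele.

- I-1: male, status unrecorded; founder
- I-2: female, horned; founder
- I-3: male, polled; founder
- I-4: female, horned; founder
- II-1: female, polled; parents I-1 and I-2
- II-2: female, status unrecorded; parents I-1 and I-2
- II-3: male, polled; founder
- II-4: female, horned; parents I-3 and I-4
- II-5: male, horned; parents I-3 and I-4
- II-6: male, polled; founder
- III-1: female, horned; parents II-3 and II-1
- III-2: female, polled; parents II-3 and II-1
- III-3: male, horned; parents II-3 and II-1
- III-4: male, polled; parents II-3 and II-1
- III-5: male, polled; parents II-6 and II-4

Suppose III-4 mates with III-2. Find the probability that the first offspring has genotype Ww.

II-3 is polled so carries W and passed w to III-1 (ww), so II-3 is Ww.
II-1 is polled so carries W and received w from I-2 (ww), so II-1 is Ww.
III-4 is a polled offspring of II-3 (Ww) × II-1 (Ww), whose cross gives 1/4 WW : 1/2 Ww : 1/4 ww; conditioning on being polled, III-4 is WW with probability 1/3, Ww with probability 2/3.
III-2 is a polled offspring of II-3 (Ww) × II-1 (Ww), whose cross gives 1/4 WW : 1/2 Ww : 1/4 ww; conditioning on being polled, III-2 is WW with probability 1/3, Ww with probability 2/3.
Summing over parental genotype combinations, P(offspring has genotype Ww) = 2/9·1/2 + 2/9·1/2 + 4/9·1/2 = 4/9.

4/9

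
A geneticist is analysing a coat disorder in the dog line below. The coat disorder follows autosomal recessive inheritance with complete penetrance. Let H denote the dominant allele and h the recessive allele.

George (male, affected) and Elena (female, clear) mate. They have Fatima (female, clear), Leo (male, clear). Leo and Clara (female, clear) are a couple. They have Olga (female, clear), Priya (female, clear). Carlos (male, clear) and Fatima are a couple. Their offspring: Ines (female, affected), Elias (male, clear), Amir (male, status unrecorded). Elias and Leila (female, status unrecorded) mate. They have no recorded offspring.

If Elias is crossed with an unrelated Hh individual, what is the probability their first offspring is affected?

1/6

Carlos is clear so carries H and passed h to Ines (hh), so Carlos is Hh.
Fatima is clear so carries H and received h from George (hh), so Fatima is Hh.
Elias is a clear offspring of Carlos (Hh) × Fatima (Hh), whose cross gives 1/4 HH : 1/2 Hh : 1/4 hh; conditioning on being clear, Elias is HH with probability 1/3, Hh with probability 2/3.
Summing over parental genotype combinations, P(offspring is affected) = 2/3·1/4 = 1/6.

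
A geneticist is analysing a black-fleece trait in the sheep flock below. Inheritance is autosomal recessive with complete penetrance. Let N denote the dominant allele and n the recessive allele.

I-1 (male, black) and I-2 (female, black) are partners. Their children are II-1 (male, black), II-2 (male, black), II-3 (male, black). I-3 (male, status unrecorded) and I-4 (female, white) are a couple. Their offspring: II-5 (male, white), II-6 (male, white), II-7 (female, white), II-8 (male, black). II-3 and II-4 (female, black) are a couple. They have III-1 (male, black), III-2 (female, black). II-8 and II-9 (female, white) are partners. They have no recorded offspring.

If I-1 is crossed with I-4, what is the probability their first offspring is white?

I-1 is black, so I-1 is nn.
I-4 is white so carries N and passed n to II-8 (nn), so I-4 is Nn.
The cross gives 1/2 Nn : 1/2 nn, so P(offspring is white) = 1/2.

1/2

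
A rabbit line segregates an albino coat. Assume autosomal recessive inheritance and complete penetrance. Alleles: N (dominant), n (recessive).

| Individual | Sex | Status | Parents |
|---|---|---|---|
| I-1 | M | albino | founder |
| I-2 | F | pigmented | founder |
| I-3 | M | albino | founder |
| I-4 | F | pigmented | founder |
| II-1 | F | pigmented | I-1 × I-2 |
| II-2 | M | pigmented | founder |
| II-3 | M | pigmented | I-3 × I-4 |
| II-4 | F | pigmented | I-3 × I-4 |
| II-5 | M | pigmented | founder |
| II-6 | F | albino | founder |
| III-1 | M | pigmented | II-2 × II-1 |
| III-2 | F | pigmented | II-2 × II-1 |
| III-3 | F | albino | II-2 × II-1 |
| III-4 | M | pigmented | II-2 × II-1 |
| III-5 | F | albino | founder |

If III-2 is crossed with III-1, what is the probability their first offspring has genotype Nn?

II-2 is pigmented so carries N and passed n to III-3 (nn), so II-2 is Nn.
II-1 is pigmented so carries N and received n from I-1 (nn), so II-1 is Nn.
III-2 is a pigmented offspring of II-2 (Nn) × II-1 (Nn), whose cross gives 1/4 NN : 1/2 Nn : 1/4 nn; conditioning on being pigmented, III-2 is NN with probability 1/3, Nn with probability 2/3.
III-1 is a pigmented offspring of II-2 (Nn) × II-1 (Nn), whose cross gives 1/4 NN : 1/2 Nn : 1/4 nn; conditioning on being pigmented, III-1 is NN with probability 1/3, Nn with probability 2/3.
Summing over parental genotype combinations, P(offspring has genotype Nn) = 2/9·1/2 + 2/9·1/2 + 4/9·1/2 = 4/9.

4/9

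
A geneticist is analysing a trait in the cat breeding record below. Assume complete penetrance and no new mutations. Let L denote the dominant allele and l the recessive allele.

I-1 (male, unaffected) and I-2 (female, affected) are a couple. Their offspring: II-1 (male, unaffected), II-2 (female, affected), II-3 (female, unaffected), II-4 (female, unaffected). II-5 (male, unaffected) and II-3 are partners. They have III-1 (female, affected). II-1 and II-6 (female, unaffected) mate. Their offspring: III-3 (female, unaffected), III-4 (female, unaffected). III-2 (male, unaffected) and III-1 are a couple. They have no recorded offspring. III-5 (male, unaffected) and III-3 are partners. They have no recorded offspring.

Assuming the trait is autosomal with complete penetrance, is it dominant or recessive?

recessive

II-5 and II-3 are both unaffected yet have an affected child III-1. Under dominance, an affected child requires at least one affected parent, so the trait cannot be dominant.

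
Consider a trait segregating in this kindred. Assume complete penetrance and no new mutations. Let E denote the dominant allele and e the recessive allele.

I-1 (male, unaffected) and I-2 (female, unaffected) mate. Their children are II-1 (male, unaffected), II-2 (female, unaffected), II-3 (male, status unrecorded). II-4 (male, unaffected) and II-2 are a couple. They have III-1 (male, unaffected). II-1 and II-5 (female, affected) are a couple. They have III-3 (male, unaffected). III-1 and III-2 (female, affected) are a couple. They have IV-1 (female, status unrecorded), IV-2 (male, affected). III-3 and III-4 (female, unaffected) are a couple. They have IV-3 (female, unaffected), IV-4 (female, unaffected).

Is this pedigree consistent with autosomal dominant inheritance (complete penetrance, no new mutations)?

Yes

A consistent assignment under autosomal dominant exists: I-1 ee, I-2 ee, II-1 ee, II-2 ee, II-3 ee, II-4 ee, II-5 Ee, III-1 ee, III-2 EE, III-3 ee, III-4 ee, IV-1 Ee, IV-2 Ee, IV-3 ee, IV-4 ee.
In this assignment every recorded phenotype matches its genotype and every non-founder's genotype is obtainable from its parents' genotypes, so the pedigree is consistent.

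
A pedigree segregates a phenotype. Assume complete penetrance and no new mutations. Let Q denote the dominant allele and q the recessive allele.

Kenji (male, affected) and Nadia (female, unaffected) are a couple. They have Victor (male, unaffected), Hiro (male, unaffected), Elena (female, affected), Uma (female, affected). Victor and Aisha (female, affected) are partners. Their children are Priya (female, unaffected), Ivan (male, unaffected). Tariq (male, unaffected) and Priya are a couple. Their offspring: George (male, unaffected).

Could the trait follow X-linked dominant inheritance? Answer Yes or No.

Yes

A consistent assignment under X-linked dominant exists: Kenji X^Q Y, Nadia X^q X^q, Victor X^q Y, Hiro X^q Y, Elena X^Q X^q, Uma X^Q X^q, Aisha X^Q X^q, Priya X^q X^q, Ivan X^q Y, Tariq X^q Y, George X^q Y.
In this assignment every recorded phenotype matches its genotype and every non-founder's genotype is obtainable from its parents' genotypes, so the pedigree is consistent.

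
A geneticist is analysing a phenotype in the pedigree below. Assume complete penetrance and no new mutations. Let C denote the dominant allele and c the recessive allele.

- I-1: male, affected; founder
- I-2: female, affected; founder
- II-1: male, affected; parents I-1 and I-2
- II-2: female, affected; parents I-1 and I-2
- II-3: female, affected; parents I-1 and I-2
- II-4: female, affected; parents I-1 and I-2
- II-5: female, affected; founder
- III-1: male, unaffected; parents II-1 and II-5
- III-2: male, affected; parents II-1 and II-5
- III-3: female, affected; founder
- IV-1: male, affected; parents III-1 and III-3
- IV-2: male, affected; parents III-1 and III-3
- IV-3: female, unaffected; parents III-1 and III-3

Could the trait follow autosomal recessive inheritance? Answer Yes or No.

No

Under autosomal recessive, III-1 (unaffected, male) cannot arise from II-1 (affected) × II-5 (affected).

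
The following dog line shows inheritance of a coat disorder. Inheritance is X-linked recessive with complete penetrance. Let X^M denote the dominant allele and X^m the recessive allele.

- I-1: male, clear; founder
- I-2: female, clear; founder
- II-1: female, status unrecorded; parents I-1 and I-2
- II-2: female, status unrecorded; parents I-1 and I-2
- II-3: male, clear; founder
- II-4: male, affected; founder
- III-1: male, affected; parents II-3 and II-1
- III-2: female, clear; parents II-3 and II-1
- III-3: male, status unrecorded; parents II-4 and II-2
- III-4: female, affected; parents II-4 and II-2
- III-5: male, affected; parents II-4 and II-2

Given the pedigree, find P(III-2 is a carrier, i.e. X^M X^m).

II-3 is clear, so II-3 is X^M Y.
II-1 received M from I-1 (X^M Y) and passed m to III-1 (X^m Y), so II-1 is X^M X^m.
Their cross gives offspring ratios 1/2 X^M X^M : 1/2 X^M X^m. Conditioning on III-2 being clear, P(X^M X^m) = 1/2 / 1 = 1/2.

1/2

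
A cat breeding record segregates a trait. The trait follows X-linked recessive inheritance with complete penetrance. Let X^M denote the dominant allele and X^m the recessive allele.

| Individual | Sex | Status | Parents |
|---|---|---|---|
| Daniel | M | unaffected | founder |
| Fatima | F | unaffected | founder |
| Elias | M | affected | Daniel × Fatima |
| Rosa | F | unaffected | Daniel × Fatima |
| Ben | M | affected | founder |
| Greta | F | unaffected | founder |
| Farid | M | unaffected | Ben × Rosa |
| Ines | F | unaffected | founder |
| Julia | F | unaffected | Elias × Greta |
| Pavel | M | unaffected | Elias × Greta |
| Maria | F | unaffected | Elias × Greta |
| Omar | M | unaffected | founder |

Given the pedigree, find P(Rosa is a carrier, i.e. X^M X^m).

Daniel is unaffected, so Daniel is X^M Y.
Fatima is unaffected so carries M and passed m to Elias (X^m Y), so Fatima is X^M X^m.
Their cross gives offspring ratios 1/2 X^M X^M : 1/2 X^M X^m. Conditioning on Rosa being unaffected, P(X^M X^m) = 1/2 / 1 = 1/2 before taking Rosa's own offspring into account.
Ben is affected, so Ben is X^m Y.
Now use Rosa's offspring. Probability of each recorded status — unaffected son Farid: 1/2 if Rosa is X^M X^m, 1 if X^M X^M.
Bayes: P(X^M X^m) = 1/2·1/2 / (1/2·1/2 + 1/2·1) = 1/3.

1/3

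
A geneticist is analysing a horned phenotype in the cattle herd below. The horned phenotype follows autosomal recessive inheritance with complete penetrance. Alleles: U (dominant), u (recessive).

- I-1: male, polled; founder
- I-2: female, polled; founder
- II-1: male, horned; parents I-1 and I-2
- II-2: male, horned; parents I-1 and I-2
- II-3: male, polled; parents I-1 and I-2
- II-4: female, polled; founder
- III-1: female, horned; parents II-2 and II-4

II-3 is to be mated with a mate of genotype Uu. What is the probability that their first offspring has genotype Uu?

1/2

I-1 is polled so carries U and passed u to II-1 (uu), so I-1 is Uu.
I-2 is polled so carries U and passed u to II-1 (uu), so I-2 is Uu.
II-3 is a polled offspring of I-1 (Uu) × I-2 (Uu), whose cross gives 1/4 UU : 1/2 Uu : 1/4 uu; conditioning on being polled, II-3 is UU with probability 1/3, Uu with probability 2/3.
Summing over parental genotype combinations, P(offspring has genotype Uu) = 1/3·1/2 + 2/3·1/2 = 1/2.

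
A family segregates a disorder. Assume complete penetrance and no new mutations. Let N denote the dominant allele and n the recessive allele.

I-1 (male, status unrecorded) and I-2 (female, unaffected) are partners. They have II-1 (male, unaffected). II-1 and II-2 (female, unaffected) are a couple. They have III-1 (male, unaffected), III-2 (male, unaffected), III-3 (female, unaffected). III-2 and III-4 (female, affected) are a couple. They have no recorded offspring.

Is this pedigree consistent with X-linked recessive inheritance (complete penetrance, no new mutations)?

A consistent assignment under X-linked recessive exists: I-1 X^N Y, I-2 X^N X^N, II-1 X^N Y, II-2 X^N X^N, III-1 X^N Y, III-2 X^N Y, III-3 X^N X^N, III-4 X^n X^n.
In this assignment every recorded phenotype matches its genotype and every non-founder's genotype is obtainable from its parents' genotypes, so the pedigree is consistent.

Yes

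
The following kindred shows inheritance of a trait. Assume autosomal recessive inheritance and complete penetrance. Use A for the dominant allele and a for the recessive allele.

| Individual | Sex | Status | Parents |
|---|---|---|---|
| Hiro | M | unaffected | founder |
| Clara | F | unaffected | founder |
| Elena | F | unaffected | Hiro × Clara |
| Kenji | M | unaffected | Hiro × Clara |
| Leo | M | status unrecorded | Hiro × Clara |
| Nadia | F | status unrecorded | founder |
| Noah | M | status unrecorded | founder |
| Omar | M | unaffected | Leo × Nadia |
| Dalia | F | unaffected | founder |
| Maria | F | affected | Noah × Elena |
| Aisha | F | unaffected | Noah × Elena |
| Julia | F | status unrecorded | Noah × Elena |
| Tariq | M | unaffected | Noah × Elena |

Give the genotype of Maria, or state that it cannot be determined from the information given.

aa

Maria is affected, so Maria is aa.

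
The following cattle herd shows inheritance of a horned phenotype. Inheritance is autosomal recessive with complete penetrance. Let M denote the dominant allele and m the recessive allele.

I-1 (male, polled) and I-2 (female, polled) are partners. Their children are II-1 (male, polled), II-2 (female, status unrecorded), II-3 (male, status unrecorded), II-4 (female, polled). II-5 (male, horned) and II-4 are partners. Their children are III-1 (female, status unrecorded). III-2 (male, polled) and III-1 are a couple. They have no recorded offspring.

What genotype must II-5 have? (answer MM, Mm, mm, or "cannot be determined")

II-5 is horned, so II-5 is mm.

mm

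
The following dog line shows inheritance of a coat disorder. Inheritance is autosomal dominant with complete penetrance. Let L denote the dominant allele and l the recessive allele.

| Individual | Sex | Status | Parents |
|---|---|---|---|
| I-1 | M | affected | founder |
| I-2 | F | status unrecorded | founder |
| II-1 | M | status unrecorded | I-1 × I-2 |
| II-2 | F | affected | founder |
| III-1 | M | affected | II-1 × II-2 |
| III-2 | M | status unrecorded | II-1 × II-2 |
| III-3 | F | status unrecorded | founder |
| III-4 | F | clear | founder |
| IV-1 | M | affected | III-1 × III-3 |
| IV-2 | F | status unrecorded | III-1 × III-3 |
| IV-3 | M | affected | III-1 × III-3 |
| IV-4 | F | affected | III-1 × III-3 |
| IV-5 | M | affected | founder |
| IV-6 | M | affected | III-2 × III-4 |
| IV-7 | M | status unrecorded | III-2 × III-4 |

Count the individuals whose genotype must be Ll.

1

Obligate heterozygotes: IV-6 is affected so carries L and received l from III-4 (ll), so IV-6 is Ll.
Every other individual is either homozygous by phenotype or has at least one consistent homozygous assignment, so the count is 1.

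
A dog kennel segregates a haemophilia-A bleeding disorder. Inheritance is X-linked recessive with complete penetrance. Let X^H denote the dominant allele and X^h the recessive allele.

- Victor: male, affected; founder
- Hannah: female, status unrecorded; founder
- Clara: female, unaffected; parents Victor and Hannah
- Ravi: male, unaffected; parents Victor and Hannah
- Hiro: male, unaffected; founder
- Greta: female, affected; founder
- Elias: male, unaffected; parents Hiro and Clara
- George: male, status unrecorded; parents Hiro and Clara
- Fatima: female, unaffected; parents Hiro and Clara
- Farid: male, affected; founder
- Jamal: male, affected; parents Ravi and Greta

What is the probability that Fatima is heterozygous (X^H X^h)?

Hiro is unaffected, so Hiro is X^H Y.
Clara is unaffected so carries H and received h from Victor (X^h Y), so Clara is X^H X^h.
Their cross gives offspring ratios 1/2 X^H X^H : 1/2 X^H X^h. Conditioning on Fatima being unaffected, P(X^H X^h) = 1/2 / 1 = 1/2.

1/2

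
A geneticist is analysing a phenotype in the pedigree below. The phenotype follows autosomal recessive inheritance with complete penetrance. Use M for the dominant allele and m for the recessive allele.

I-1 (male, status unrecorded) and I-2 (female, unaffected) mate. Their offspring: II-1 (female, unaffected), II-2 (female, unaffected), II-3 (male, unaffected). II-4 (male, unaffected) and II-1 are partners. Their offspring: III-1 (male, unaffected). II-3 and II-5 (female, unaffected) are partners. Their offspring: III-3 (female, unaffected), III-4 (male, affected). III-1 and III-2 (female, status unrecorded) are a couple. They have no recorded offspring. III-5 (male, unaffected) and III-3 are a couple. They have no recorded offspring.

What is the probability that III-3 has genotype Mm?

II-3 is unaffected so carries M and passed m to III-4 (mm), so II-3 is Mm.
II-5 is unaffected so carries M and passed m to III-4 (mm), so II-5 is Mm.
Their cross gives offspring ratios 1/4 MM : 1/2 Mm : 1/4 mm. Conditioning on III-3 being unaffected, P(Mm) = 1/2 / 3/4 = 2/3.

2/3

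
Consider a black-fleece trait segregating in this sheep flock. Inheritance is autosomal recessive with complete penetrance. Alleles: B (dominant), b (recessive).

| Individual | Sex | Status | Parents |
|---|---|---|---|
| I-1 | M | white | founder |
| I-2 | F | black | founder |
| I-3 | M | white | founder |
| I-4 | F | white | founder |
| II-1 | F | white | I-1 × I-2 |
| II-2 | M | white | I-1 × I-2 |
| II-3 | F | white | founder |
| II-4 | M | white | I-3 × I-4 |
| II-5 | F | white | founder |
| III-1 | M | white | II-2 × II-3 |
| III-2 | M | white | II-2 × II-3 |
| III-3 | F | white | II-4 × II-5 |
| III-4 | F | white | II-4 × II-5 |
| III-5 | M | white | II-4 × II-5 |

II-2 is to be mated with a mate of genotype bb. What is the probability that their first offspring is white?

II-2 is white so carries B and received b from I-2 (bb), so II-2 is Bb.
The cross gives 1/2 Bb : 1/2 bb, so P(offspring is white) = 1/2.

1/2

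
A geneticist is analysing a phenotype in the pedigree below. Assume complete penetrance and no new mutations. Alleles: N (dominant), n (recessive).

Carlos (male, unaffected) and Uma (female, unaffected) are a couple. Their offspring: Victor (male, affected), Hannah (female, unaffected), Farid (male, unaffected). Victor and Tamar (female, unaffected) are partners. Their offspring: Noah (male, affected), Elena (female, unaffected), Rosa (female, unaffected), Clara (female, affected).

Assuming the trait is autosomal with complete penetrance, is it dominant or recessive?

Carlos and Uma are both unaffected yet have an affected child Victor. Under dominance, an affected child requires at least one affected parent, so the trait cannot be dominant.

recessive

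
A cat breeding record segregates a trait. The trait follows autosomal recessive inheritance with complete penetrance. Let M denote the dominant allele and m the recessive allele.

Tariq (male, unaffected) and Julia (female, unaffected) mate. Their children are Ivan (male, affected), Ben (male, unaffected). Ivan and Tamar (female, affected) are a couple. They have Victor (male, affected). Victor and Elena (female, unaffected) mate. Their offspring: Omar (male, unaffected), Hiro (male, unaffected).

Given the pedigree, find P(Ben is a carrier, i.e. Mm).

2/3

Tariq is unaffected so carries M and passed m to Ivan (mm), so Tariq is Mm.
Julia is unaffected so carries M and passed m to Ivan (mm), so Julia is Mm.
Their cross gives offspring ratios 1/4 MM : 1/2 Mm : 1/4 mm. Conditioning on Ben being unaffected, P(Mm) = 1/2 / 3/4 = 2/3.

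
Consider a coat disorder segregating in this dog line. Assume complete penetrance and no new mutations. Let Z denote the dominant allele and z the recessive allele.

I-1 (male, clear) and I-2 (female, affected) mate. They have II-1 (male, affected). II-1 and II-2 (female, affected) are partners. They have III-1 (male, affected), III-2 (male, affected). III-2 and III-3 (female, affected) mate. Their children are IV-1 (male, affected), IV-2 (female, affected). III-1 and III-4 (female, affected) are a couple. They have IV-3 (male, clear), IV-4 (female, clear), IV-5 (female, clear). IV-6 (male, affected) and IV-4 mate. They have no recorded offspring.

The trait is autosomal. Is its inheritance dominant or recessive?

III-1 and III-4 are both affected yet have a clear child IV-3. Under a recessive model two affected parents are homozygous and every child would be affected, so the trait cannot be recessive.

dominant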